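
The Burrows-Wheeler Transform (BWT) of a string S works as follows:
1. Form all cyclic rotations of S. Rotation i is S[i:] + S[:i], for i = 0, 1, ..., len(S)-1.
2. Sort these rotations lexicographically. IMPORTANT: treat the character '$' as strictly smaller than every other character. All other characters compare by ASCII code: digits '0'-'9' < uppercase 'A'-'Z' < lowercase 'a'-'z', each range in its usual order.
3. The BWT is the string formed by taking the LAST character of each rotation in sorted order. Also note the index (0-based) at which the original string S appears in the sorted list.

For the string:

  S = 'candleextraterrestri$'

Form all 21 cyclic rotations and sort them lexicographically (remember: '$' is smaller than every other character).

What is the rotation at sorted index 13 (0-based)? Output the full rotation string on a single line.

All 21 rotations (rotation i = S[i:]+S[:i]):
  rot[0] = candleextraterrestri$
  rot[1] = andleextraterrestri$c
  rot[2] = ndleextraterrestri$ca
  rot[3] = dleextraterrestri$can
  rot[4] = leextraterrestri$cand
  rot[5] = eextraterrestri$candl
  rot[6] = extraterrestri$candle
  rot[7] = xtraterrestri$candlee
  rot[8] = traterrestri$candleex
  rot[9] = raterrestri$candleext
  rot[10] = aterrestri$candleextr
  rot[11] = terrestri$candleextra
  rot[12] = errestri$candleextrat
  rot[13] = rrestri$candleextrate
  rot[14] = restri$candleextrater
  rot[15] = estri$candleextraterr
  rot[16] = stri$candleextraterre
  rot[17] = tri$candleextraterres
  rot[18] = ri$candleextraterrest
  rot[19] = i$candleextraterrestr
  rot[20] = $candleextraterrestri
Sorted (with $ < everything):
  sorted[0] = $candleextraterrestri
  sorted[1] = andleextraterrestri$c
  sorted[2] = aterrestri$candleextr
  sorted[3] = candleextraterrestri$
  sorted[4] = dleextraterrestri$can
  sorted[5] = eextraterrestri$candl
  sorted[6] = errestri$candleextrat
  sorted[7] = estri$candleextraterr
  sorted[8] = extraterrestri$candle
  sorted[9] = i$candleextraterrestr
  sorted[10] = leextraterrestri$cand
  sorted[11] = ndleextraterrestri$ca
  sorted[12] = raterrestri$candleext
  sorted[13] = restri$candleextrater
  sorted[14] = ri$candleextraterrest
  sorted[15] = rrestri$candleextrate
  sorted[16] = stri$candleextraterre
  sorted[17] = terrestri$candleextra
  sorted[18] = traterrestri$candleex
  sorted[19] = tri$candleextraterres
  sorted[20] = xtraterrestri$candlee
sorted[13] = restri$candleextrater

Answer: restri$candleextrater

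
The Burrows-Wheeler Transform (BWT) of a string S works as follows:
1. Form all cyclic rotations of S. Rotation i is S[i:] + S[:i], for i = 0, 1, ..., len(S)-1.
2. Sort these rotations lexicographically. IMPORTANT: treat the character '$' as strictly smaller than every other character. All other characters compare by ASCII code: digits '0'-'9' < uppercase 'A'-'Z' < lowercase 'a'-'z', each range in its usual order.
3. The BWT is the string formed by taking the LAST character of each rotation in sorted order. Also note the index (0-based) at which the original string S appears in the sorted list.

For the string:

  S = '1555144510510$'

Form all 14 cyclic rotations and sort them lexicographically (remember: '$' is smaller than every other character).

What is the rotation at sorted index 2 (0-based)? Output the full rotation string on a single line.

All 14 rotations (rotation i = S[i:]+S[:i]):
  rot[0] = 1555144510510$
  rot[1] = 555144510510$1
  rot[2] = 55144510510$15
  rot[3] = 5144510510$155
  rot[4] = 144510510$1555
  rot[5] = 44510510$15551
  rot[6] = 4510510$155514
  rot[7] = 510510$1555144
  rot[8] = 10510$15551445
  rot[9] = 0510$155514451
  rot[10] = 510$1555144510
  rot[11] = 10$15551445105
  rot[12] = 0$155514451051
  rot[13] = $1555144510510
Sorted (with $ < everything):
  sorted[0] = $1555144510510
  sorted[1] = 0$155514451051
  sorted[2] = 0510$155514451
  sorted[3] = 10$15551445105
  sorted[4] = 10510$15551445
  sorted[5] = 144510510$1555
  sorted[6] = 1555144510510$
  sorted[7] = 44510510$15551
  sorted[8] = 4510510$155514
  sorted[9] = 510$1555144510
  sorted[10] = 510510$1555144
  sorted[11] = 5144510510$155
  sorted[12] = 55144510510$15
  sorted[13] = 555144510510$1
sorted[2] = 0510$155514451

Answer: 0510$155514451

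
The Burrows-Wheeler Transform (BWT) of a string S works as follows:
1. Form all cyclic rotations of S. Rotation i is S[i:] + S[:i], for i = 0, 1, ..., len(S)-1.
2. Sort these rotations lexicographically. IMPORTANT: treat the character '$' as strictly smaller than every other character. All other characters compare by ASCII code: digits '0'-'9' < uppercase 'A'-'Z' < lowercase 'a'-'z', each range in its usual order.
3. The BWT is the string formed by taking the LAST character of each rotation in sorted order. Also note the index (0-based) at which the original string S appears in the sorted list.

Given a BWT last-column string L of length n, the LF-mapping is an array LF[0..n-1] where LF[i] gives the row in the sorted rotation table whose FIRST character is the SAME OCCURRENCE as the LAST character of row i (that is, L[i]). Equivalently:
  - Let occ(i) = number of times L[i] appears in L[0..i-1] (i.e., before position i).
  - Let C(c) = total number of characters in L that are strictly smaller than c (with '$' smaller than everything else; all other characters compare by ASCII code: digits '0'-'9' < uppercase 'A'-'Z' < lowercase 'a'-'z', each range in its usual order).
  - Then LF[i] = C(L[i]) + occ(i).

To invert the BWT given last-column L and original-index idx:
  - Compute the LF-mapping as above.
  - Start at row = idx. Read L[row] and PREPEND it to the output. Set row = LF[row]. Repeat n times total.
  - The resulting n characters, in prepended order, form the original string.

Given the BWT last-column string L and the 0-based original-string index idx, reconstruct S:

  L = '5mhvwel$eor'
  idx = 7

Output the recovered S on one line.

LF mapping: 1 6 4 9 10 2 5 0 3 7 8
Walk LF starting at row 7, prepending L[row]:
  step 1: row=7, L[7]='$', prepend. Next row=LF[7]=0
  step 2: row=0, L[0]='5', prepend. Next row=LF[0]=1
  step 3: row=1, L[1]='m', prepend. Next row=LF[1]=6
  step 4: row=6, L[6]='l', prepend. Next row=LF[6]=5
  step 5: row=5, L[5]='e', prepend. Next row=LF[5]=2
  step 6: row=2, L[2]='h', prepend. Next row=LF[2]=4
  step 7: row=4, L[4]='w', prepend. Next row=LF[4]=10
  step 8: row=10, L[10]='r', prepend. Next row=LF[10]=8
  step 9: row=8, L[8]='e', prepend. Next row=LF[8]=3
  step 10: row=3, L[3]='v', prepend. Next row=LF[3]=9
  step 11: row=9, L[9]='o', prepend. Next row=LF[9]=7
Reversed output: overwhelm5$

Answer: overwhelm5$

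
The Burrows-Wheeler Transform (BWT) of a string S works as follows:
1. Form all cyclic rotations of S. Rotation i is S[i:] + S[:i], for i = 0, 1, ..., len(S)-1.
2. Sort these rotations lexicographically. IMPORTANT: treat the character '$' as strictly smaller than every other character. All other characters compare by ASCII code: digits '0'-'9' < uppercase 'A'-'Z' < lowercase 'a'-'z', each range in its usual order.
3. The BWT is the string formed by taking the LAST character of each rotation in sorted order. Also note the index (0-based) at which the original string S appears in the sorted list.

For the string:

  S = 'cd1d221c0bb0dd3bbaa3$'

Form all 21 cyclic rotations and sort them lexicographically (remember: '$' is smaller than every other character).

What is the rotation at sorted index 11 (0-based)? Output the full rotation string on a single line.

All 21 rotations (rotation i = S[i:]+S[:i]):
  rot[0] = cd1d221c0bb0dd3bbaa3$
  rot[1] = d1d221c0bb0dd3bbaa3$c
  rot[2] = 1d221c0bb0dd3bbaa3$cd
  rot[3] = d221c0bb0dd3bbaa3$cd1
  rot[4] = 221c0bb0dd3bbaa3$cd1d
  rot[5] = 21c0bb0dd3bbaa3$cd1d2
  rot[6] = 1c0bb0dd3bbaa3$cd1d22
  rot[7] = c0bb0dd3bbaa3$cd1d221
  rot[8] = 0bb0dd3bbaa3$cd1d221c
  rot[9] = bb0dd3bbaa3$cd1d221c0
  rot[10] = b0dd3bbaa3$cd1d221c0b
  rot[11] = 0dd3bbaa3$cd1d221c0bb
  rot[12] = dd3bbaa3$cd1d221c0bb0
  rot[13] = d3bbaa3$cd1d221c0bb0d
  rot[14] = 3bbaa3$cd1d221c0bb0dd
  rot[15] = bbaa3$cd1d221c0bb0dd3
  rot[16] = baa3$cd1d221c0bb0dd3b
  rot[17] = aa3$cd1d221c0bb0dd3bb
  rot[18] = a3$cd1d221c0bb0dd3bba
  rot[19] = 3$cd1d221c0bb0dd3bbaa
  rot[20] = $cd1d221c0bb0dd3bbaa3
Sorted (with $ < everything):
  sorted[0] = $cd1d221c0bb0dd3bbaa3
  sorted[1] = 0bb0dd3bbaa3$cd1d221c
  sorted[2] = 0dd3bbaa3$cd1d221c0bb
  sorted[3] = 1c0bb0dd3bbaa3$cd1d22
  sorted[4] = 1d221c0bb0dd3bbaa3$cd
  sorted[5] = 21c0bb0dd3bbaa3$cd1d2
  sorted[6] = 221c0bb0dd3bbaa3$cd1d
  sorted[7] = 3$cd1d221c0bb0dd3bbaa
  sorted[8] = 3bbaa3$cd1d221c0bb0dd
  sorted[9] = a3$cd1d221c0bb0dd3bba
  sorted[10] = aa3$cd1d221c0bb0dd3bb
  sorted[11] = b0dd3bbaa3$cd1d221c0b
  sorted[12] = baa3$cd1d221c0bb0dd3b
  sorted[13] = bb0dd3bbaa3$cd1d221c0
  sorted[14] = bbaa3$cd1d221c0bb0dd3
  sorted[15] = c0bb0dd3bbaa3$cd1d221
  sorted[16] = cd1d221c0bb0dd3bbaa3$
  sorted[17] = d1d221c0bb0dd3bbaa3$c
  sorted[18] = d221c0bb0dd3bbaa3$cd1
  sorted[19] = d3bbaa3$cd1d221c0bb0d
  sorted[20] = dd3bbaa3$cd1d221c0bb0
sorted[11] = b0dd3bbaa3$cd1d221c0b

Answer: b0dd3bbaa3$cd1d221c0b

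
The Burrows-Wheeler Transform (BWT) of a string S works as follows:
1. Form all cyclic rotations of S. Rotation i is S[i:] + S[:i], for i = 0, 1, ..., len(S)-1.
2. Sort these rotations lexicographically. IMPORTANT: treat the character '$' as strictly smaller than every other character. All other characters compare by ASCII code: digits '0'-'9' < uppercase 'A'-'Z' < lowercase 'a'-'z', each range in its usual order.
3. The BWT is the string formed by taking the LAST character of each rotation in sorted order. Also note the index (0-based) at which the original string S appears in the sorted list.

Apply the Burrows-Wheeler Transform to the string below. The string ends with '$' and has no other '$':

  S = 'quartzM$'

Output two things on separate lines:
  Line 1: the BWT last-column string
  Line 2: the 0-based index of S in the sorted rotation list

All 8 rotations (rotation i = S[i:]+S[:i]):
  rot[0] = quartzM$
  rot[1] = uartzM$q
  rot[2] = artzM$qu
  rot[3] = rtzM$qua
  rot[4] = tzM$quar
  rot[5] = zM$quart
  rot[6] = M$quartz
  rot[7] = $quartzM
Sorted (with $ < everything):
  sorted[0] = $quartzM  (last char: 'M')
  sorted[1] = M$quartz  (last char: 'z')
  sorted[2] = artzM$qu  (last char: 'u')
  sorted[3] = quartzM$  (last char: '$')
  sorted[4] = rtzM$qua  (last char: 'a')
  sorted[5] = tzM$quar  (last char: 'r')
  sorted[6] = uartzM$q  (last char: 'q')
  sorted[7] = zM$quart  (last char: 't')
Last column: Mzu$arqt
Original string S is at sorted index 3

Answer: Mzu$arqt
3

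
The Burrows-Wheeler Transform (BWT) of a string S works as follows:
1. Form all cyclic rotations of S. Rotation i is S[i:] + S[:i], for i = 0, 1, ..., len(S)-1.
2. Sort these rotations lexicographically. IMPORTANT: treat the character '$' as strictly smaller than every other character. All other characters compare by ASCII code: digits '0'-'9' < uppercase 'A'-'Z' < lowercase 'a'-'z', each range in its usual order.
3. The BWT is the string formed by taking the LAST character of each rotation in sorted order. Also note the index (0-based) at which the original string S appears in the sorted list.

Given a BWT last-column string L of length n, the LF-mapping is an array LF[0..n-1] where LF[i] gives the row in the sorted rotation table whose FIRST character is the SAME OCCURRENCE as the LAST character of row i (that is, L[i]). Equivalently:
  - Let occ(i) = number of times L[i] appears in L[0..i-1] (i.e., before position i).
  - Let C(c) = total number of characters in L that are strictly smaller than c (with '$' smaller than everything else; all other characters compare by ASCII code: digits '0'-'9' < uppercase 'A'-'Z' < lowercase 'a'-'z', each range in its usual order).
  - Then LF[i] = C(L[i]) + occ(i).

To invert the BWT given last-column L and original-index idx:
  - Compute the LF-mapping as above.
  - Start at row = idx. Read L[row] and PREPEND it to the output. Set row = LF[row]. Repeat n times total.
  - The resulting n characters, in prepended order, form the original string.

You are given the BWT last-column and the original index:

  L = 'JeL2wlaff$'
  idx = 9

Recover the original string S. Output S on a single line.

Answer: waffle2LJ$

Derivation:
LF mapping: 2 5 3 1 9 8 4 6 7 0
Walk LF starting at row 9, prepending L[row]:
  step 1: row=9, L[9]='$', prepend. Next row=LF[9]=0
  step 2: row=0, L[0]='J', prepend. Next row=LF[0]=2
  step 3: row=2, L[2]='L', prepend. Next row=LF[2]=3
  step 4: row=3, L[3]='2', prepend. Next row=LF[3]=1
  step 5: row=1, L[1]='e', prepend. Next row=LF[1]=5
  step 6: row=5, L[5]='l', prepend. Next row=LF[5]=8
  step 7: row=8, L[8]='f', prepend. Next row=LF[8]=7
  step 8: row=7, L[7]='f', prepend. Next row=LF[7]=6
  step 9: row=6, L[6]='a', prepend. Next row=LF[6]=4
  step 10: row=4, L[4]='w', prepend. Next row=LF[4]=9
Reversed output: waffle2LJ$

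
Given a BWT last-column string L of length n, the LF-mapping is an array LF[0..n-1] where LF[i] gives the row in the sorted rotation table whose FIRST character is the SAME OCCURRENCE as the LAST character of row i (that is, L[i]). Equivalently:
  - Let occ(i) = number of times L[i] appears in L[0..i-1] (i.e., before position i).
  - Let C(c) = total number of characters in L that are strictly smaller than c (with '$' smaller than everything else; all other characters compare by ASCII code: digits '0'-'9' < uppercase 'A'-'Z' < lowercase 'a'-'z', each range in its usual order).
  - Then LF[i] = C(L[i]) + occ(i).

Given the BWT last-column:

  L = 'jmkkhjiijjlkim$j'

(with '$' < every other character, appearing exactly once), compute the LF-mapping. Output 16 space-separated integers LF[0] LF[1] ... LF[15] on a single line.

Char counts: '$':1, 'h':1, 'i':3, 'j':5, 'k':3, 'l':1, 'm':2
C (first-col start): C('$')=0, C('h')=1, C('i')=2, C('j')=5, C('k')=10, C('l')=13, C('m')=14
L[0]='j': occ=0, LF[0]=C('j')+0=5+0=5
L[1]='m': occ=0, LF[1]=C('m')+0=14+0=14
L[2]='k': occ=0, LF[2]=C('k')+0=10+0=10
L[3]='k': occ=1, LF[3]=C('k')+1=10+1=11
L[4]='h': occ=0, LF[4]=C('h')+0=1+0=1
L[5]='j': occ=1, LF[5]=C('j')+1=5+1=6
L[6]='i': occ=0, LF[6]=C('i')+0=2+0=2
L[7]='i': occ=1, LF[7]=C('i')+1=2+1=3
L[8]='j': occ=2, LF[8]=C('j')+2=5+2=7
L[9]='j': occ=3, LF[9]=C('j')+3=5+3=8
L[10]='l': occ=0, LF[10]=C('l')+0=13+0=13
L[11]='k': occ=2, LF[11]=C('k')+2=10+2=12
L[12]='i': occ=2, LF[12]=C('i')+2=2+2=4
L[13]='m': occ=1, LF[13]=C('m')+1=14+1=15
L[14]='$': occ=0, LF[14]=C('$')+0=0+0=0
L[15]='j': occ=4, LF[15]=C('j')+4=5+4=9

Answer: 5 14 10 11 1 6 2 3 7 8 13 12 4 15 0 9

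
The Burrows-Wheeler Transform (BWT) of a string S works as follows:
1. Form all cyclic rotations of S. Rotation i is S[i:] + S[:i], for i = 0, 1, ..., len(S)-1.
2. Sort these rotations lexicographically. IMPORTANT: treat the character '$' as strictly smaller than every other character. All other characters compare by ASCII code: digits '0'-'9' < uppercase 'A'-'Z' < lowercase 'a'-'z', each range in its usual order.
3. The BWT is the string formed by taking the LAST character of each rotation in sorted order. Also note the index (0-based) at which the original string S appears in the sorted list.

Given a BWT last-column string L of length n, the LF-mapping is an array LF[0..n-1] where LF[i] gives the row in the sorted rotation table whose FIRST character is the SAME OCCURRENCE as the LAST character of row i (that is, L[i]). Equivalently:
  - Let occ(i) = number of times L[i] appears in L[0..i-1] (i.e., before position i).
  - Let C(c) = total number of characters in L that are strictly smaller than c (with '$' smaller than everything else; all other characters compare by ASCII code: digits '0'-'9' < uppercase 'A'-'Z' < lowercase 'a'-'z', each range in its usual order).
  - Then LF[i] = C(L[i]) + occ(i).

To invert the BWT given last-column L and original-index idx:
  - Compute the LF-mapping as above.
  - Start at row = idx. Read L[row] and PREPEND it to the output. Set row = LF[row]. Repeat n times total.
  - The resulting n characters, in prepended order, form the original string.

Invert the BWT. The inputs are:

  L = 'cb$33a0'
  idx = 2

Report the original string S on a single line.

LF mapping: 6 5 0 2 3 4 1
Walk LF starting at row 2, prepending L[row]:
  step 1: row=2, L[2]='$', prepend. Next row=LF[2]=0
  step 2: row=0, L[0]='c', prepend. Next row=LF[0]=6
  step 3: row=6, L[6]='0', prepend. Next row=LF[6]=1
  step 4: row=1, L[1]='b', prepend. Next row=LF[1]=5
  step 5: row=5, L[5]='a', prepend. Next row=LF[5]=4
  step 6: row=4, L[4]='3', prepend. Next row=LF[4]=3
  step 7: row=3, L[3]='3', prepend. Next row=LF[3]=2
Reversed output: 33ab0c$

Answer: 33ab0c$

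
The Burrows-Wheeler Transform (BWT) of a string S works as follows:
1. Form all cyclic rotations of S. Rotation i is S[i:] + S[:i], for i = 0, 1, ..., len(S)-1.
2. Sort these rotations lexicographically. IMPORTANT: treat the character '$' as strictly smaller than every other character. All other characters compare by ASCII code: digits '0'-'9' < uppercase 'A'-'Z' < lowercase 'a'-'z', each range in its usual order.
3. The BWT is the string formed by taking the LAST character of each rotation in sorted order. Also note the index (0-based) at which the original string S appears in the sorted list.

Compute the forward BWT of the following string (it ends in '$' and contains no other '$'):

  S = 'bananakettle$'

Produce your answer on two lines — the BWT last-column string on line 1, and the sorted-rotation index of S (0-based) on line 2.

Answer: ennb$lkataate
4

Derivation:
All 13 rotations (rotation i = S[i:]+S[:i]):
  rot[0] = bananakettle$
  rot[1] = ananakettle$b
  rot[2] = nanakettle$ba
  rot[3] = anakettle$ban
  rot[4] = nakettle$bana
  rot[5] = akettle$banan
  rot[6] = kettle$banana
  rot[7] = ettle$bananak
  rot[8] = ttle$bananake
  rot[9] = tle$bananaket
  rot[10] = le$bananakett
  rot[11] = e$bananakettl
  rot[12] = $bananakettle
Sorted (with $ < everything):
  sorted[0] = $bananakettle  (last char: 'e')
  sorted[1] = akettle$banan  (last char: 'n')
  sorted[2] = anakettle$ban  (last char: 'n')
  sorted[3] = ananakettle$b  (last char: 'b')
  sorted[4] = bananakettle$  (last char: '$')
  sorted[5] = e$bananakettl  (last char: 'l')
  sorted[6] = ettle$bananak  (last char: 'k')
  sorted[7] = kettle$banana  (last char: 'a')
  sorted[8] = le$bananakett  (last char: 't')
  sorted[9] = nakettle$bana  (last char: 'a')
  sorted[10] = nanakettle$ba  (last char: 'a')
  sorted[11] = tle$bananaket  (last char: 't')
  sorted[12] = ttle$bananake  (last char: 'e')
Last column: ennb$lkataate
Original string S is at sorted index 4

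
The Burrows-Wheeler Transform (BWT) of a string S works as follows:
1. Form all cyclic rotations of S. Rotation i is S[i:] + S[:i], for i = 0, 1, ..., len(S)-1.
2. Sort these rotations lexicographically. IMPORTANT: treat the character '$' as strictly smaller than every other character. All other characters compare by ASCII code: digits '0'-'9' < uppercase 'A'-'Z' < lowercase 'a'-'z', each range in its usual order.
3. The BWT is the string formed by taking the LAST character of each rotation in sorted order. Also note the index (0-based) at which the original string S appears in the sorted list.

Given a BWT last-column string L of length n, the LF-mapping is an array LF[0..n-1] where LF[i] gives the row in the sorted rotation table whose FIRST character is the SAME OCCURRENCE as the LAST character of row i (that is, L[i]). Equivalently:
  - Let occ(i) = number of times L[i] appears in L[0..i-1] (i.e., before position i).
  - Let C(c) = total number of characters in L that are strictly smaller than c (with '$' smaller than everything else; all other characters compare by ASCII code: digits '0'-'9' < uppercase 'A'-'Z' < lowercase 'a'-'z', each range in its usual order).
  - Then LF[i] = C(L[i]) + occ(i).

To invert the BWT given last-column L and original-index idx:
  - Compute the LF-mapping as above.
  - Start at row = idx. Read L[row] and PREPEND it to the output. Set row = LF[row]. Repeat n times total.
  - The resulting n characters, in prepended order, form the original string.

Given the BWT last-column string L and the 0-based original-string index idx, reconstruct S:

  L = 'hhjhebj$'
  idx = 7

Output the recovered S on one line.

LF mapping: 3 4 6 5 2 1 7 0
Walk LF starting at row 7, prepending L[row]:
  step 1: row=7, L[7]='$', prepend. Next row=LF[7]=0
  step 2: row=0, L[0]='h', prepend. Next row=LF[0]=3
  step 3: row=3, L[3]='h', prepend. Next row=LF[3]=5
  step 4: row=5, L[5]='b', prepend. Next row=LF[5]=1
  step 5: row=1, L[1]='h', prepend. Next row=LF[1]=4
  step 6: row=4, L[4]='e', prepend. Next row=LF[4]=2
  step 7: row=2, L[2]='j', prepend. Next row=LF[2]=6
  step 8: row=6, L[6]='j', prepend. Next row=LF[6]=7
Reversed output: jjehbhh$

Answer: jjehbhh$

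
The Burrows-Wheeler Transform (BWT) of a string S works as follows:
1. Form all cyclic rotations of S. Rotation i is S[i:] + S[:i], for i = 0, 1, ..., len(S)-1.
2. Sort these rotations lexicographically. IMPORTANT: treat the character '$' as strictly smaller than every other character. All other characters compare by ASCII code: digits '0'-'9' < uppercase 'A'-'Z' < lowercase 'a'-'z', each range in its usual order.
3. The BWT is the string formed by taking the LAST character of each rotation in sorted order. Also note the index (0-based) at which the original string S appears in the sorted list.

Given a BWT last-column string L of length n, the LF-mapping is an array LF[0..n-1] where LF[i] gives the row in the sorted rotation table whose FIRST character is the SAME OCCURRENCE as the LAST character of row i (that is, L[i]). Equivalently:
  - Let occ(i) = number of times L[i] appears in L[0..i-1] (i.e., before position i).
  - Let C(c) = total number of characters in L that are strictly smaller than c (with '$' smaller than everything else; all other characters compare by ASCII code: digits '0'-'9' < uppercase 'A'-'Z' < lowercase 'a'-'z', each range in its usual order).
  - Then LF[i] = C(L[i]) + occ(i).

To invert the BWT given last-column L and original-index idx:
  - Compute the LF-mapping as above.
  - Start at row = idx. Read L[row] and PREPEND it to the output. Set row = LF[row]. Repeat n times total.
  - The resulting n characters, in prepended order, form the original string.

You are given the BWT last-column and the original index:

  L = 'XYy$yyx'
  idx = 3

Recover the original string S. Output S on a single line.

Answer: xyyyYX$

Derivation:
LF mapping: 1 2 4 0 5 6 3
Walk LF starting at row 3, prepending L[row]:
  step 1: row=3, L[3]='$', prepend. Next row=LF[3]=0
  step 2: row=0, L[0]='X', prepend. Next row=LF[0]=1
  step 3: row=1, L[1]='Y', prepend. Next row=LF[1]=2
  step 4: row=2, L[2]='y', prepend. Next row=LF[2]=4
  step 5: row=4, L[4]='y', prepend. Next row=LF[4]=5
  step 6: row=5, L[5]='y', prepend. Next row=LF[5]=6
  step 7: row=6, L[6]='x', prepend. Next row=LF[6]=3
Reversed output: xyyyYX$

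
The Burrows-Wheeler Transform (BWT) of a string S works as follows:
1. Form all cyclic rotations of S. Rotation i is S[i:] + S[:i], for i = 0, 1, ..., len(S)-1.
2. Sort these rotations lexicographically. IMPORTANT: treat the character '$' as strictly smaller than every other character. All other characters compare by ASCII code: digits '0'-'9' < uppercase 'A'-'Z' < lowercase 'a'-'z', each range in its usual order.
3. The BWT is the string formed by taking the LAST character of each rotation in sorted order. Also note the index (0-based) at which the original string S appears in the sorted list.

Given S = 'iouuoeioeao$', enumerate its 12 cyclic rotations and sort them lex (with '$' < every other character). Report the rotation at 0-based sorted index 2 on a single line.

All 12 rotations (rotation i = S[i:]+S[:i]):
  rot[0] = iouuoeioeao$
  rot[1] = ouuoeioeao$i
  rot[2] = uuoeioeao$io
  rot[3] = uoeioeao$iou
  rot[4] = oeioeao$iouu
  rot[5] = eioeao$iouuo
  rot[6] = ioeao$iouuoe
  rot[7] = oeao$iouuoei
  rot[8] = eao$iouuoeio
  rot[9] = ao$iouuoeioe
  rot[10] = o$iouuoeioea
  rot[11] = $iouuoeioeao
Sorted (with $ < everything):
  sorted[0] = $iouuoeioeao
  sorted[1] = ao$iouuoeioe
  sorted[2] = eao$iouuoeio
  sorted[3] = eioeao$iouuo
  sorted[4] = ioeao$iouuoe
  sorted[5] = iouuoeioeao$
  sorted[6] = o$iouuoeioea
  sorted[7] = oeao$iouuoei
  sorted[8] = oeioeao$iouu
  sorted[9] = ouuoeioeao$i
  sorted[10] = uoeioeao$iou
  sorted[11] = uuoeioeao$io
sorted[2] = eao$iouuoeio

Answer: eao$iouuoeio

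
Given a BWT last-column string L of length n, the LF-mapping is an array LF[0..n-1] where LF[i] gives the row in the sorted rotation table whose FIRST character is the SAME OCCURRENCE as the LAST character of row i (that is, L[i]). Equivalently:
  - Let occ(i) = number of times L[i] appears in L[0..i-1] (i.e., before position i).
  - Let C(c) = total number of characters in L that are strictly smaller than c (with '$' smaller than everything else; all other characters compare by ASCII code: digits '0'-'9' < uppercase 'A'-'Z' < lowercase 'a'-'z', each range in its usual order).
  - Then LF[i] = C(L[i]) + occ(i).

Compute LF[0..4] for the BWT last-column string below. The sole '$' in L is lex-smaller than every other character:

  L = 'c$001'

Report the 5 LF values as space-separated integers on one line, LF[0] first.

Char counts: '$':1, '0':2, '1':1, 'c':1
C (first-col start): C('$')=0, C('0')=1, C('1')=3, C('c')=4
L[0]='c': occ=0, LF[0]=C('c')+0=4+0=4
L[1]='$': occ=0, LF[1]=C('$')+0=0+0=0
L[2]='0': occ=0, LF[2]=C('0')+0=1+0=1
L[3]='0': occ=1, LF[3]=C('0')+1=1+1=2
L[4]='1': occ=0, LF[4]=C('1')+0=3+0=3

Answer: 4 0 1 2 3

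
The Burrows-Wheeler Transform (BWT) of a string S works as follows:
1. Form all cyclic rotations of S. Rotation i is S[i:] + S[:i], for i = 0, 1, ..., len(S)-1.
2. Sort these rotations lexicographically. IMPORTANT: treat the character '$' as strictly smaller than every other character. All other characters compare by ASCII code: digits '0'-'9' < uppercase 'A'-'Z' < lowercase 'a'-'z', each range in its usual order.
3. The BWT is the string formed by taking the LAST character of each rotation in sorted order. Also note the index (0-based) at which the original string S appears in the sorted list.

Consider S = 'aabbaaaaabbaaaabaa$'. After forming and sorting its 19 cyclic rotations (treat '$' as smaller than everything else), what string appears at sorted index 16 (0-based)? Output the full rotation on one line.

All 19 rotations (rotation i = S[i:]+S[:i]):
  rot[0] = aabbaaaaabbaaaabaa$
  rot[1] = abbaaaaabbaaaabaa$a
  rot[2] = bbaaaaabbaaaabaa$aa
  rot[3] = baaaaabbaaaabaa$aab
  rot[4] = aaaaabbaaaabaa$aabb
  rot[5] = aaaabbaaaabaa$aabba
  rot[6] = aaabbaaaabaa$aabbaa
  rot[7] = aabbaaaabaa$aabbaaa
  rot[8] = abbaaaabaa$aabbaaaa
  rot[9] = bbaaaabaa$aabbaaaaa
  rot[10] = baaaabaa$aabbaaaaab
  rot[11] = aaaabaa$aabbaaaaabb
  rot[12] = aaabaa$aabbaaaaabba
  rot[13] = aabaa$aabbaaaaabbaa
  rot[14] = abaa$aabbaaaaabbaaa
  rot[15] = baa$aabbaaaaabbaaaa
  rot[16] = aa$aabbaaaaabbaaaab
  rot[17] = a$aabbaaaaabbaaaaba
  rot[18] = $aabbaaaaabbaaaabaa
Sorted (with $ < everything):
  sorted[0] = $aabbaaaaabbaaaabaa
  sorted[1] = a$aabbaaaaabbaaaaba
  sorted[2] = aa$aabbaaaaabbaaaab
  sorted[3] = aaaaabbaaaabaa$aabb
  sorted[4] = aaaabaa$aabbaaaaabb
  sorted[5] = aaaabbaaaabaa$aabba
  sorted[6] = aaabaa$aabbaaaaabba
  sorted[7] = aaabbaaaabaa$aabbaa
  sorted[8] = aabaa$aabbaaaaabbaa
  sorted[9] = aabbaaaaabbaaaabaa$
  sorted[10] = aabbaaaabaa$aabbaaa
  sorted[11] = abaa$aabbaaaaabbaaa
  sorted[12] = abbaaaaabbaaaabaa$a
  sorted[13] = abbaaaabaa$aabbaaaa
  sorted[14] = baa$aabbaaaaabbaaaa
  sorted[15] = baaaaabbaaaabaa$aab
  sorted[16] = baaaabaa$aabbaaaaab
  sorted[17] = bbaaaaabbaaaabaa$aa
  sorted[18] = bbaaaabaa$aabbaaaaa
sorted[16] = baaaabaa$aabbaaaaab

Answer: baaaabaa$aabbaaaaab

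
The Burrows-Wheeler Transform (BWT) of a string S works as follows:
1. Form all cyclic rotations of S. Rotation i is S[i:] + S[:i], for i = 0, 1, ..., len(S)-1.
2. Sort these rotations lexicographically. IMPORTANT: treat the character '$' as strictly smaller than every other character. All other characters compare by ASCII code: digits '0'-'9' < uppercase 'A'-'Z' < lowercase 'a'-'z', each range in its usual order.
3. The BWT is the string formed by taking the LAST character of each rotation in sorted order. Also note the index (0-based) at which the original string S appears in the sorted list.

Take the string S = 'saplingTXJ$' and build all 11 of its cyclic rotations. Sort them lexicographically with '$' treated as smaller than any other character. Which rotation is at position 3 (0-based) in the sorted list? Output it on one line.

Answer: XJ$saplingT

Derivation:
All 11 rotations (rotation i = S[i:]+S[:i]):
  rot[0] = saplingTXJ$
  rot[1] = aplingTXJ$s
  rot[2] = plingTXJ$sa
  rot[3] = lingTXJ$sap
  rot[4] = ingTXJ$sapl
  rot[5] = ngTXJ$sapli
  rot[6] = gTXJ$saplin
  rot[7] = TXJ$sapling
  rot[8] = XJ$saplingT
  rot[9] = J$saplingTX
  rot[10] = $saplingTXJ
Sorted (with $ < everything):
  sorted[0] = $saplingTXJ
  sorted[1] = J$saplingTX
  sorted[2] = TXJ$sapling
  sorted[3] = XJ$saplingT
  sorted[4] = aplingTXJ$s
  sorted[5] = gTXJ$saplin
  sorted[6] = ingTXJ$sapl
  sorted[7] = lingTXJ$sap
  sorted[8] = ngTXJ$sapli
  sorted[9] = plingTXJ$sa
  sorted[10] = saplingTXJ$
sorted[3] = XJ$saplingT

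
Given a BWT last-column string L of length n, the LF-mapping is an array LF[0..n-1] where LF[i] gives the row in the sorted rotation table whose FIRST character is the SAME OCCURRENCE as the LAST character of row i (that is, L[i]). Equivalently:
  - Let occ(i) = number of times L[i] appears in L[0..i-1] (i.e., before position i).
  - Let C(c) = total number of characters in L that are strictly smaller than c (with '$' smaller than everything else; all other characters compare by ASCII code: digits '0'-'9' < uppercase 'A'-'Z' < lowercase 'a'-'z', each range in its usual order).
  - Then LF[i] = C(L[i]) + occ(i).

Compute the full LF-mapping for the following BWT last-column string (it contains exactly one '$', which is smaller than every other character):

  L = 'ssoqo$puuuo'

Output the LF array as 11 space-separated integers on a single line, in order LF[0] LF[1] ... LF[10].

Char counts: '$':1, 'o':3, 'p':1, 'q':1, 's':2, 'u':3
C (first-col start): C('$')=0, C('o')=1, C('p')=4, C('q')=5, C('s')=6, C('u')=8
L[0]='s': occ=0, LF[0]=C('s')+0=6+0=6
L[1]='s': occ=1, LF[1]=C('s')+1=6+1=7
L[2]='o': occ=0, LF[2]=C('o')+0=1+0=1
L[3]='q': occ=0, LF[3]=C('q')+0=5+0=5
L[4]='o': occ=1, LF[4]=C('o')+1=1+1=2
L[5]='$': occ=0, LF[5]=C('$')+0=0+0=0
L[6]='p': occ=0, LF[6]=C('p')+0=4+0=4
L[7]='u': occ=0, LF[7]=C('u')+0=8+0=8
L[8]='u': occ=1, LF[8]=C('u')+1=8+1=9
L[9]='u': occ=2, LF[9]=C('u')+2=8+2=10
L[10]='o': occ=2, LF[10]=C('o')+2=1+2=3

Answer: 6 7 1 5 2 0 4 8 9 10 3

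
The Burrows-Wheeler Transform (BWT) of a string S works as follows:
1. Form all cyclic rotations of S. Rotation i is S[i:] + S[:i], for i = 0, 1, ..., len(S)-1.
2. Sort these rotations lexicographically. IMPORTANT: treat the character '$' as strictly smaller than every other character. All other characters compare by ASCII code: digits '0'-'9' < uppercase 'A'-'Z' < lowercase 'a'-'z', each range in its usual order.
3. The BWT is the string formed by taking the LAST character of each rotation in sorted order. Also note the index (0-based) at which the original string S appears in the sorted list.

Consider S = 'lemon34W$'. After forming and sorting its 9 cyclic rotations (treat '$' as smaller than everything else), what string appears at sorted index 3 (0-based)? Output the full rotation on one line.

All 9 rotations (rotation i = S[i:]+S[:i]):
  rot[0] = lemon34W$
  rot[1] = emon34W$l
  rot[2] = mon34W$le
  rot[3] = on34W$lem
  rot[4] = n34W$lemo
  rot[5] = 34W$lemon
  rot[6] = 4W$lemon3
  rot[7] = W$lemon34
  rot[8] = $lemon34W
Sorted (with $ < everything):
  sorted[0] = $lemon34W
  sorted[1] = 34W$lemon
  sorted[2] = 4W$lemon3
  sorted[3] = W$lemon34
  sorted[4] = emon34W$l
  sorted[5] = lemon34W$
  sorted[6] = mon34W$le
  sorted[7] = n34W$lemo
  sorted[8] = on34W$lem
sorted[3] = W$lemon34

Answer: W$lemon34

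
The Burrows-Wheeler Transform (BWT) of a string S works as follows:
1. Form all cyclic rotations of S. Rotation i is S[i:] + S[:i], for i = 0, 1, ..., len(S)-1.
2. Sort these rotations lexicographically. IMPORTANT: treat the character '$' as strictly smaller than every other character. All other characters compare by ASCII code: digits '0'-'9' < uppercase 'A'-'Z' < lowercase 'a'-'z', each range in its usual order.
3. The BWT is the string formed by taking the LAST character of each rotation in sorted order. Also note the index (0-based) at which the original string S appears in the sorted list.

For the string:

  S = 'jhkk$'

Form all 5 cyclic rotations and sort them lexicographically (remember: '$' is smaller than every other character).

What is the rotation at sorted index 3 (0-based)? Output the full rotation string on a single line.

Answer: k$jhk

Derivation:
All 5 rotations (rotation i = S[i:]+S[:i]):
  rot[0] = jhkk$
  rot[1] = hkk$j
  rot[2] = kk$jh
  rot[3] = k$jhk
  rot[4] = $jhkk
Sorted (with $ < everything):
  sorted[0] = $jhkk
  sorted[1] = hkk$j
  sorted[2] = jhkk$
  sorted[3] = k$jhk
  sorted[4] = kk$jh
sorted[3] = k$jhk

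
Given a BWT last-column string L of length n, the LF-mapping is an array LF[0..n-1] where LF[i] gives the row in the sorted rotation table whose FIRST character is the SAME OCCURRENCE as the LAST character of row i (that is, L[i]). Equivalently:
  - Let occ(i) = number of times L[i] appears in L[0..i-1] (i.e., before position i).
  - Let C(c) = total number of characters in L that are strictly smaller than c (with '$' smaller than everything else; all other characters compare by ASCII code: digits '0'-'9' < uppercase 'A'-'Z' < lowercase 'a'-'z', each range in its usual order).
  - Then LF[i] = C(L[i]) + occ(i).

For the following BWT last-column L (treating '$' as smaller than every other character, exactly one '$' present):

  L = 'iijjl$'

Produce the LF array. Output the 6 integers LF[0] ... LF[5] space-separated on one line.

Answer: 1 2 3 4 5 0

Derivation:
Char counts: '$':1, 'i':2, 'j':2, 'l':1
C (first-col start): C('$')=0, C('i')=1, C('j')=3, C('l')=5
L[0]='i': occ=0, LF[0]=C('i')+0=1+0=1
L[1]='i': occ=1, LF[1]=C('i')+1=1+1=2
L[2]='j': occ=0, LF[2]=C('j')+0=3+0=3
L[3]='j': occ=1, LF[3]=C('j')+1=3+1=4
L[4]='l': occ=0, LF[4]=C('l')+0=5+0=5
L[5]='$': occ=0, LF[5]=C('$')+0=0+0=0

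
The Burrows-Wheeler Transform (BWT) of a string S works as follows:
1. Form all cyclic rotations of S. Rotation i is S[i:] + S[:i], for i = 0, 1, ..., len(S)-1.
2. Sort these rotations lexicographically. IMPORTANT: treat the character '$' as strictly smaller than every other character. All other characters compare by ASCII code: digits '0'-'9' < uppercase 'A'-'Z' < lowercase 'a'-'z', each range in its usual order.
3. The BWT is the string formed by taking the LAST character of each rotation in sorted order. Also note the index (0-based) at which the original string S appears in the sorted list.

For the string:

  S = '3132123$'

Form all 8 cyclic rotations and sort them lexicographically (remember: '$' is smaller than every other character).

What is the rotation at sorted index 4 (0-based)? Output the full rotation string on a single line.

All 8 rotations (rotation i = S[i:]+S[:i]):
  rot[0] = 3132123$
  rot[1] = 132123$3
  rot[2] = 32123$31
  rot[3] = 2123$313
  rot[4] = 123$3132
  rot[5] = 23$31321
  rot[6] = 3$313212
  rot[7] = $3132123
Sorted (with $ < everything):
  sorted[0] = $3132123
  sorted[1] = 123$3132
  sorted[2] = 132123$3
  sorted[3] = 2123$313
  sorted[4] = 23$31321
  sorted[5] = 3$313212
  sorted[6] = 3132123$
  sorted[7] = 32123$31
sorted[4] = 23$31321

Answer: 23$31321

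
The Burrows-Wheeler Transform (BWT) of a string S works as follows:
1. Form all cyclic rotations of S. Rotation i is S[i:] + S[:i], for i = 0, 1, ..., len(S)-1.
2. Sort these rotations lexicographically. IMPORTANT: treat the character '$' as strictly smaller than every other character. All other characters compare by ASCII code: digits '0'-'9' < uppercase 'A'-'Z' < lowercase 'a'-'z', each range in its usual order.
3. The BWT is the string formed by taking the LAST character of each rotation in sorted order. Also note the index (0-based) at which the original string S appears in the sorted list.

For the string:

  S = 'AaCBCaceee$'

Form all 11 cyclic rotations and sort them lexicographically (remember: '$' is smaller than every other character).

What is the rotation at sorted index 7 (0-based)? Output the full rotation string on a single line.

All 11 rotations (rotation i = S[i:]+S[:i]):
  rot[0] = AaCBCaceee$
  rot[1] = aCBCaceee$A
  rot[2] = CBCaceee$Aa
  rot[3] = BCaceee$AaC
  rot[4] = Caceee$AaCB
  rot[5] = aceee$AaCBC
  rot[6] = ceee$AaCBCa
  rot[7] = eee$AaCBCac
  rot[8] = ee$AaCBCace
  rot[9] = e$AaCBCacee
  rot[10] = $AaCBCaceee
Sorted (with $ < everything):
  sorted[0] = $AaCBCaceee
  sorted[1] = AaCBCaceee$
  sorted[2] = BCaceee$AaC
  sorted[3] = CBCaceee$Aa
  sorted[4] = Caceee$AaCB
  sorted[5] = aCBCaceee$A
  sorted[6] = aceee$AaCBC
  sorted[7] = ceee$AaCBCa
  sorted[8] = e$AaCBCacee
  sorted[9] = ee$AaCBCace
  sorted[10] = eee$AaCBCac
sorted[7] = ceee$AaCBCa

Answer: ceee$AaCBCa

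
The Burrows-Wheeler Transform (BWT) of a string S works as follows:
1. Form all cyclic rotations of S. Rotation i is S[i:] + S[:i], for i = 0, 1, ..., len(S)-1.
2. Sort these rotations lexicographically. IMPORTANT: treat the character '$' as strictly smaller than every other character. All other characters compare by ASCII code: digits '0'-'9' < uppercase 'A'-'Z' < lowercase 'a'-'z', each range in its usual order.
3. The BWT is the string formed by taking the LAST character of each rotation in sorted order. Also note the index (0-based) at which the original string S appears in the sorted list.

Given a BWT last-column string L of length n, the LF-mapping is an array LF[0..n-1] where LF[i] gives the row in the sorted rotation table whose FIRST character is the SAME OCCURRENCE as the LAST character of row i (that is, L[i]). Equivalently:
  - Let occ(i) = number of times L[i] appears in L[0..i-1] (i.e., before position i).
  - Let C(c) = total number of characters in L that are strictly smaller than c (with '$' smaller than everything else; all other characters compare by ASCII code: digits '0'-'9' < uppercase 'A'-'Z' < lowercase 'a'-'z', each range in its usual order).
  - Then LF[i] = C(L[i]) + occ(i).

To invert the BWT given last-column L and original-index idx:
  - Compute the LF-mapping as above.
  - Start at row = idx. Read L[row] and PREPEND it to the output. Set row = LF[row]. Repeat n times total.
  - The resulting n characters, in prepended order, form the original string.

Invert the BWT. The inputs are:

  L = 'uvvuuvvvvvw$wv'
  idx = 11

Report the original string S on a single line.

LF mapping: 1 4 5 2 3 6 7 8 9 10 12 0 13 11
Walk LF starting at row 11, prepending L[row]:
  step 1: row=11, L[11]='$', prepend. Next row=LF[11]=0
  step 2: row=0, L[0]='u', prepend. Next row=LF[0]=1
  step 3: row=1, L[1]='v', prepend. Next row=LF[1]=4
  step 4: row=4, L[4]='u', prepend. Next row=LF[4]=3
  step 5: row=3, L[3]='u', prepend. Next row=LF[3]=2
  step 6: row=2, L[2]='v', prepend. Next row=LF[2]=5
  step 7: row=5, L[5]='v', prepend. Next row=LF[5]=6
  step 8: row=6, L[6]='v', prepend. Next row=LF[6]=7
  step 9: row=7, L[7]='v', prepend. Next row=LF[7]=8
  step 10: row=8, L[8]='v', prepend. Next row=LF[8]=9
  step 11: row=9, L[9]='v', prepend. Next row=LF[9]=10
  step 12: row=10, L[10]='w', prepend. Next row=LF[10]=12
  step 13: row=12, L[12]='w', prepend. Next row=LF[12]=13
  step 14: row=13, L[13]='v', prepend. Next row=LF[13]=11
Reversed output: vwwvvvvvvuuvu$

Answer: vwwvvvvvvuuvu$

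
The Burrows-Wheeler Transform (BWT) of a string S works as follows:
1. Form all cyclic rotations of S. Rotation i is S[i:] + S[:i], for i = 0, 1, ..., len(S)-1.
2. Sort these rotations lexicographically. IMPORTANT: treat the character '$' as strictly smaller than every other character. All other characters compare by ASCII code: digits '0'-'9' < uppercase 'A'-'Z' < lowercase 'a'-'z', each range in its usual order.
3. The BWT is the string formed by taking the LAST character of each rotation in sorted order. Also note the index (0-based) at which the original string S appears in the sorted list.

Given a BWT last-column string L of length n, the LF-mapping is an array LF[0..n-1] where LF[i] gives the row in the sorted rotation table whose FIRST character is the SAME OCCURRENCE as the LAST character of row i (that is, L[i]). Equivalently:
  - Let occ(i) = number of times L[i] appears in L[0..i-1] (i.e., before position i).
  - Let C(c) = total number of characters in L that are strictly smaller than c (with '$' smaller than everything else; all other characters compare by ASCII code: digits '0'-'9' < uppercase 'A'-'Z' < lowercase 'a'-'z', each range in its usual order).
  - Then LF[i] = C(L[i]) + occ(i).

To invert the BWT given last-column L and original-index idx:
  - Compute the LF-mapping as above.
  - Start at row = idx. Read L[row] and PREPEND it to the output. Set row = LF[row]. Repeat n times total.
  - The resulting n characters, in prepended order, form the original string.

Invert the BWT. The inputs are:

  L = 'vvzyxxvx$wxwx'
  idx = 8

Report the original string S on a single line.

Answer: xxwyvxwxxzvv$

Derivation:
LF mapping: 1 2 12 11 6 7 3 8 0 4 9 5 10
Walk LF starting at row 8, prepending L[row]:
  step 1: row=8, L[8]='$', prepend. Next row=LF[8]=0
  step 2: row=0, L[0]='v', prepend. Next row=LF[0]=1
  step 3: row=1, L[1]='v', prepend. Next row=LF[1]=2
  step 4: row=2, L[2]='z', prepend. Next row=LF[2]=12
  step 5: row=12, L[12]='x', prepend. Next row=LF[12]=10
  step 6: row=10, L[10]='x', prepend. Next row=LF[10]=9
  step 7: row=9, L[9]='w', prepend. Next row=LF[9]=4
  step 8: row=4, L[4]='x', prepend. Next row=LF[4]=6
  step 9: row=6, L[6]='v', prepend. Next row=LF[6]=3
  step 10: row=3, L[3]='y', prepend. Next row=LF[3]=11
  step 11: row=11, L[11]='w', prepend. Next row=LF[11]=5
  step 12: row=5, L[5]='x', prepend. Next row=LF[5]=7
  step 13: row=7, L[7]='x', prepend. Next row=LF[7]=8
Reversed output: xxwyvxwxxzvv$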